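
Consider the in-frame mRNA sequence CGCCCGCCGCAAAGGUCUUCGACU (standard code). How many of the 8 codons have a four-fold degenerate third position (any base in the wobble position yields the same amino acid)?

6

Codon 1 CGC (Arg): third position 4-fold.
Codon 2 CCG (Pro): third position 4-fold.
Codon 3 CCG (Pro): third position 4-fold.
Codon 4 CAA (Gln): third position 2-fold.
Codon 5 AGG (Arg): third position 2-fold.
Codon 6 UCU (Ser): third position 4-fold.
Codon 7 UCG (Ser): third position 4-fold.
Codon 8 ACU (Thr): third position 4-fold.
Four-fold degenerate third positions: 6.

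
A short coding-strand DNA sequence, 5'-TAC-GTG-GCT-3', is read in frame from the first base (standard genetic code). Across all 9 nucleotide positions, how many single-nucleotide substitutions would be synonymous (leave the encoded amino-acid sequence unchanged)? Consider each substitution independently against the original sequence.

7

Codon 1 (TAC, Tyr): 1 synonymous substitution.
Codon 2 (GTG, Val): 3 synonymous substitutions.
Codon 3 (GCT, Ala): 3 synonymous substitutions.
Total: 1 + 3 + 3 = 7.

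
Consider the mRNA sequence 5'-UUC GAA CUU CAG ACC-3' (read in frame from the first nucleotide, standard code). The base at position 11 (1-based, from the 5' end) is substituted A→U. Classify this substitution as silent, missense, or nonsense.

Position 11 falls in codon 4: CAG → Gln.
After the substitution the codon is CUG → Leu.
Gln ≠ Leu, so this is a missense mutation.

missense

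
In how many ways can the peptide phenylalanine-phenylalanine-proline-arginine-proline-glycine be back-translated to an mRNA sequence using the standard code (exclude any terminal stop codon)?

Phe: 2 codons.
Phe: 2 codons.
Pro: 4 codons.
Arg: 6 codons.
Pro: 4 codons.
Gly: 4 codons.
2 × 2 × 4 × 6 × 4 × 4 = 1536.

1536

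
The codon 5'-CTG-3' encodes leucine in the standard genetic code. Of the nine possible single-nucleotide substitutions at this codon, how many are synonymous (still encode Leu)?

Position 1: TTG → 1 synonymous.
Position 2: none → 0 synonymous.
Position 3: CTT, CTC, CTA → 3 synonymous.
Total: 1 + 0 + 3 = 4.

4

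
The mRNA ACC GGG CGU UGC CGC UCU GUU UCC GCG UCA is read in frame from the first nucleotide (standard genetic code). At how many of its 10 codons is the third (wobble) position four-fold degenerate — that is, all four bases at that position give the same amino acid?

9

Codon 1 ACC (Thr): third position 4-fold.
Codon 2 GGG (Gly): third position 4-fold.
Codon 3 CGU (Arg): third position 4-fold.
Codon 4 UGC (Cys): third position 2-fold.
Codon 5 CGC (Arg): third position 4-fold.
Codon 6 UCU (Ser): third position 4-fold.
Codon 7 GUU (Val): third position 4-fold.
Codon 8 UCC (Ser): third position 4-fold.
Codon 9 GCG (Ala): third position 4-fold.
Codon 10 UCA (Ser): third position 4-fold.
Four-fold degenerate third positions: 9.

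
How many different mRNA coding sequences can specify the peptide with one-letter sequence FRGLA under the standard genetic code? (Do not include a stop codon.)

Phe: 2 codons.
Arg: 6 codons.
Gly: 4 codons.
Leu: 6 codons.
Ala: 4 codons.
2 × 6 × 4 × 6 × 4 = 1152.

1152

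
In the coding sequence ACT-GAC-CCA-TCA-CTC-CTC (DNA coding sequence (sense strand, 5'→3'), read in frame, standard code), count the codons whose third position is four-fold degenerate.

Codon 1 ACT (Thr): third position 4-fold.
Codon 2 GAC (Asp): third position 2-fold.
Codon 3 CCA (Pro): third position 4-fold.
Codon 4 TCA (Ser): third position 4-fold.
Codon 5 CTC (Leu): third position 4-fold.
Codon 6 CTC (Leu): third position 4-fold.
Four-fold degenerate third positions: 5.

5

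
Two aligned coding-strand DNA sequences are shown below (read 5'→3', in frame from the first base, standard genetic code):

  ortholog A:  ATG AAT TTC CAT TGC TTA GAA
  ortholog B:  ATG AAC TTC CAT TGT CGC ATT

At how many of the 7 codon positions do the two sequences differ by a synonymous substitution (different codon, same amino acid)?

2

Codon 1: ATG Met / ATG Met — identical.
Codon 2: AAT Asn / AAC Asn — synonymous.
Codon 3: TTC Phe / TTC Phe — identical.
Codon 4: CAT His / CAT His — identical.
Codon 5: TGC Cys / TGT Cys — synonymous.
Codon 6: TTA Leu / CGC Arg — nonsynonymous.
Codon 7: GAA Glu / ATT Ile — nonsynonymous.
Synonymous differences: 2.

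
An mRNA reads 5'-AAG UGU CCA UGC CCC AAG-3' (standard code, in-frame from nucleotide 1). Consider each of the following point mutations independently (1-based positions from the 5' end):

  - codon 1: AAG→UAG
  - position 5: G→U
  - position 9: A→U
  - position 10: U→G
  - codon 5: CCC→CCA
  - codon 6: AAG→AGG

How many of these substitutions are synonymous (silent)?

Codon 1: AAG (Lys) → UAG (Stop) — nonsense.
Codon 2: UGU (Cys) → UUU (Phe) — missense.
Codon 3: CCA (Pro) → CCU (Pro) — synonymous.
Codon 4: UGC (Cys) → GGC (Gly) — missense.
Codon 5: CCC (Pro) → CCA (Pro) — synonymous.
Codon 6: AAG (Lys) → AGG (Arg) — missense.
Synonymous: 2 of 6.

2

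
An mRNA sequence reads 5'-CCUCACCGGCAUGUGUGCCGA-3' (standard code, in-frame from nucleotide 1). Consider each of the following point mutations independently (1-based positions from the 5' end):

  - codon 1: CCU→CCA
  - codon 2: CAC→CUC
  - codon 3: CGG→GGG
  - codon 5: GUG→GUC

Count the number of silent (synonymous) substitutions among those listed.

2

Codon 1: CCU (Pro) → CCA (Pro) — synonymous.
Codon 2: CAC (His) → CUC (Leu) — missense.
Codon 3: CGG (Arg) → GGG (Gly) — missense.
Codon 5: GUG (Val) → GUC (Val) — synonymous.
Synonymous: 2 of 4.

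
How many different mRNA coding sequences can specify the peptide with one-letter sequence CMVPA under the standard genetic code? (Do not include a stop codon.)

Cys: 2 codons.
Met: 1 codon.
Val: 4 codons.
Pro: 4 codons.
Ala: 4 codons.
2 × 1 × 4 × 4 × 4 = 128.

128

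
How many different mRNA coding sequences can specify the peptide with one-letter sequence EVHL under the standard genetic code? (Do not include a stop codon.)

Glu: 2 codons.
Val: 4 codons.
His: 2 codons.
Leu: 6 codons.
2 × 4 × 2 × 6 = 96.

96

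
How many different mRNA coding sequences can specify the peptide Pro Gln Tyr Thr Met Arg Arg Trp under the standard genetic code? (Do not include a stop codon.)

Pro: 4 codons.
Gln: 2 codons.
Tyr: 2 codons.
Thr: 4 codons.
Met: 1 codon.
Arg: 6 codons.
Arg: 6 codons.
Trp: 1 codon.
4 × 2 × 2 × 4 × 1 × 6 × 6 × 1 = 2304.

2304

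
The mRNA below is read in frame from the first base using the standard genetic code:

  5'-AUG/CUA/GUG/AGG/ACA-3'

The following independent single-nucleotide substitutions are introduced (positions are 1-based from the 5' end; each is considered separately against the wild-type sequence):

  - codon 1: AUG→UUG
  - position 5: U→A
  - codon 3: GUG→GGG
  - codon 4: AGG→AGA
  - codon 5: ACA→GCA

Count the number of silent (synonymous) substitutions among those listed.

1

Codon 1: AUG (Met) → UUG (Leu) — missense.
Codon 2: CUA (Leu) → CAA (Gln) — missense.
Codon 3: GUG (Val) → GGG (Gly) — missense.
Codon 4: AGG (Arg) → AGA (Arg) — synonymous.
Codon 5: ACA (Thr) → GCA (Ala) — missense.
Synonymous: 1 of 5.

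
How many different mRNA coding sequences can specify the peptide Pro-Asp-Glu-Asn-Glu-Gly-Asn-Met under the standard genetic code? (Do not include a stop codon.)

512

Pro: 4 codons.
Asp: 2 codons.
Glu: 2 codons.
Asn: 2 codons.
Glu: 2 codons.
Gly: 4 codons.
Asn: 2 codons.
Met: 1 codon.
4 × 2 × 2 × 2 × 2 × 4 × 2 × 1 = 512.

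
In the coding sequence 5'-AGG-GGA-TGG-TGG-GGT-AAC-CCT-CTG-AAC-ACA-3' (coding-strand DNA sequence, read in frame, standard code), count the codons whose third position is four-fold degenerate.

5

Codon 1 AGG (Arg): third position 2-fold.
Codon 2 GGA (Gly): third position 4-fold.
Codon 3 TGG (Trp): third position 1-fold.
Codon 4 TGG (Trp): third position 1-fold.
Codon 5 GGT (Gly): third position 4-fold.
Codon 6 AAC (Asn): third position 2-fold.
Codon 7 CCT (Pro): third position 4-fold.
Codon 8 CTG (Leu): third position 4-fold.
Codon 9 AAC (Asn): third position 2-fold.
Codon 10 ACA (Thr): third position 4-fold.
Four-fold degenerate third positions: 5.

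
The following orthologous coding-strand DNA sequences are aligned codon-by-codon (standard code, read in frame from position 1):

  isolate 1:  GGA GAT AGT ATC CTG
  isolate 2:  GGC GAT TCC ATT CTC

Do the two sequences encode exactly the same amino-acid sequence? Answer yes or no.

Codon 1: GGA Gly / GGC Gly — synonymous.
Codon 2: GAT Asp / GAT Asp — identical.
Codon 3: AGT Ser / TCC Ser — synonymous.
Codon 4: ATC Ile / ATT Ile — synonymous.
Codon 5: CTG Leu / CTC Leu — synonymous.
Nonsynonymous differences: 0 → same protein.

yes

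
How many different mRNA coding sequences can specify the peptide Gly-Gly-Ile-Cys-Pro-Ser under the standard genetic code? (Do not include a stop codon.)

Gly: 4 codons.
Gly: 4 codons.
Ile: 3 codons.
Cys: 2 codons.
Pro: 4 codons.
Ser: 6 codons.
4 × 4 × 3 × 2 × 4 × 6 = 2304.

2304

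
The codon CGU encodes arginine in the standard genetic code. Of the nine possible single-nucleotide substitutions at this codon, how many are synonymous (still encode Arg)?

3

Position 1: none → 0 synonymous.
Position 2: none → 0 synonymous.
Position 3: CGC, CGA, CGG → 3 synonymous.
Total: 0 + 0 + 3 = 3.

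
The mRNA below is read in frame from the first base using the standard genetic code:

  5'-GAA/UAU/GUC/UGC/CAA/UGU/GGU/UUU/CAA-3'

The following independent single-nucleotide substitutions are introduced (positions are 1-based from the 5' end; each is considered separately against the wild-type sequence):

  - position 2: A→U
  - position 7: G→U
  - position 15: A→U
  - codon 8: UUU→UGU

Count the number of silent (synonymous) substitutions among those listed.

Codon 1: GAA (Glu) → GUA (Val) — missense.
Codon 3: GUC (Val) → UUC (Phe) — missense.
Codon 5: CAA (Gln) → CAU (His) — missense.
Codon 8: UUU (Phe) → UGU (Cys) — missense.
Synonymous: 0 of 4.

0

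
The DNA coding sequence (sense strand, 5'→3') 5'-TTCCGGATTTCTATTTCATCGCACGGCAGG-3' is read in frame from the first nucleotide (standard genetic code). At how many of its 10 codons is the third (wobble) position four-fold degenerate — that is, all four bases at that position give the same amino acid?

Codon 1 TTC (Phe): third position 2-fold.
Codon 2 CGG (Arg): third position 4-fold.
Codon 3 ATT (Ile): third position 3-fold.
Codon 4 TCT (Ser): third position 4-fold.
Codon 5 ATT (Ile): third position 3-fold.
Codon 6 TCA (Ser): third position 4-fold.
Codon 7 TCG (Ser): third position 4-fold.
Codon 8 CAC (His): third position 2-fold.
Codon 9 GGC (Gly): third position 4-fold.
Codon 10 AGG (Arg): third position 2-fold.
Four-fold degenerate third positions: 5.

5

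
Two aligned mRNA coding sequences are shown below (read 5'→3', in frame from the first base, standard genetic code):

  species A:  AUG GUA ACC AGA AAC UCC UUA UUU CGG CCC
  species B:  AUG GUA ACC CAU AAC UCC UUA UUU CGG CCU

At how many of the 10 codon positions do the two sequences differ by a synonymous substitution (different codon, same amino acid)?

Codon 1: AUG Met / AUG Met — identical.
Codon 2: GUA Val / GUA Val — identical.
Codon 3: ACC Thr / ACC Thr — identical.
Codon 4: AGA Arg / CAU His — nonsynonymous.
Codon 5: AAC Asn / AAC Asn — identical.
Codon 6: UCC Ser / UCC Ser — identical.
Codon 7: UUA Leu / UUA Leu — identical.
Codon 8: UUU Phe / UUU Phe — identical.
Codon 9: CGG Arg / CGG Arg — identical.
Codon 10: CCC Pro / CCU Pro — synonymous.
Synonymous differences: 1.

1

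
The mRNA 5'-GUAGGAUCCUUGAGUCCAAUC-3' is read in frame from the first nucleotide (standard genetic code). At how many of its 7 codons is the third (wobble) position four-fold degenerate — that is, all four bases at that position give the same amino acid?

4

Codon 1 GUA (Val): third position 4-fold.
Codon 2 GGA (Gly): third position 4-fold.
Codon 3 UCC (Ser): third position 4-fold.
Codon 4 UUG (Leu): third position 2-fold.
Codon 5 AGU (Ser): third position 2-fold.
Codon 6 CCA (Pro): third position 4-fold.
Codon 7 AUC (Ile): third position 3-fold.
Four-fold degenerate third positions: 4.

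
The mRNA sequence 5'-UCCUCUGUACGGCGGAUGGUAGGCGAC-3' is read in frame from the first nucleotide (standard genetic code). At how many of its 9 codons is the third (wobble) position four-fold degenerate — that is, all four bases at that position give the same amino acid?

Codon 1 UCC (Ser): third position 4-fold.
Codon 2 UCU (Ser): third position 4-fold.
Codon 3 GUA (Val): third position 4-fold.
Codon 4 CGG (Arg): third position 4-fold.
Codon 5 CGG (Arg): third position 4-fold.
Codon 6 AUG (Met): third position 1-fold.
Codon 7 GUA (Val): third position 4-fold.
Codon 8 GGC (Gly): third position 4-fold.
Codon 9 GAC (Asp): third position 2-fold.
Four-fold degenerate third positions: 7.

7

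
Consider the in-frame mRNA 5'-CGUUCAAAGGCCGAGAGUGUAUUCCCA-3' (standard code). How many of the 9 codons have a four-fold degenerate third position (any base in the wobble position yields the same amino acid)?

Codon 1 CGU (Arg): third position 4-fold.
Codon 2 UCA (Ser): third position 4-fold.
Codon 3 AAG (Lys): third position 2-fold.
Codon 4 GCC (Ala): third position 4-fold.
Codon 5 GAG (Glu): third position 2-fold.
Codon 6 AGU (Ser): third position 2-fold.
Codon 7 GUA (Val): third position 4-fold.
Codon 8 UUC (Phe): third position 2-fold.
Codon 9 CCA (Pro): third position 4-fold.
Four-fold degenerate third positions: 5.

5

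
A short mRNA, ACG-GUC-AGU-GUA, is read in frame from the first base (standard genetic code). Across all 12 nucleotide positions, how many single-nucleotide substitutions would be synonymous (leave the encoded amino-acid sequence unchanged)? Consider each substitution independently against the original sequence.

Codon 1 (ACG, Thr): 3 synonymous substitutions.
Codon 2 (GUC, Val): 3 synonymous substitutions.
Codon 3 (AGU, Ser): 1 synonymous substitution.
Codon 4 (GUA, Val): 3 synonymous substitutions.
Total: 3 + 3 + 1 + 3 = 10.

10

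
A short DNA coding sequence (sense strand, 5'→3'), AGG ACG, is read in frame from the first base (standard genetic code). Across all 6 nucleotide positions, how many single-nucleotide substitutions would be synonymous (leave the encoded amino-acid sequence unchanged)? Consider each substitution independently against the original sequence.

Codon 1 (AGG, Arg): 2 synonymous substitutions.
Codon 2 (ACG, Thr): 3 synonymous substitutions.
Total: 2 + 3 = 5.

5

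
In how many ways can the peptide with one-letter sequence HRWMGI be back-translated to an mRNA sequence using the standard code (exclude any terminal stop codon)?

His: 2 codons.
Arg: 6 codons.
Trp: 1 codon.
Met: 1 codon.
Gly: 4 codons.
Ile: 3 codons.
2 × 6 × 1 × 1 × 4 × 3 = 144.

144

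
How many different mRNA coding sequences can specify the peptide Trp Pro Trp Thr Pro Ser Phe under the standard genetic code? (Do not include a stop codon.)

Trp: 1 codon.
Pro: 4 codons.
Trp: 1 codon.
Thr: 4 codons.
Pro: 4 codons.
Ser: 6 codons.
Phe: 2 codons.
1 × 4 × 1 × 4 × 4 × 6 × 2 = 768.

768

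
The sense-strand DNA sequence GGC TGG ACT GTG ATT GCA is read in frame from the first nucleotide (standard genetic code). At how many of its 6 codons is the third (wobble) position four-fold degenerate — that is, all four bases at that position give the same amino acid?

4

Codon 1 GGC (Gly): third position 4-fold.
Codon 2 TGG (Trp): third position 1-fold.
Codon 3 ACT (Thr): third position 4-fold.
Codon 4 GTG (Val): third position 4-fold.
Codon 5 ATT (Ile): third position 3-fold.
Codon 6 GCA (Ala): third position 4-fold.
Four-fold degenerate third positions: 4.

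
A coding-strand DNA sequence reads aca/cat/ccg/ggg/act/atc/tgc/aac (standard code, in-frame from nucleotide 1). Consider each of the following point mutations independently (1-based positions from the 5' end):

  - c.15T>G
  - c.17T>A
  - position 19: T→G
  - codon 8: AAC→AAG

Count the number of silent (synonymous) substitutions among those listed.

Codon 5: ACT (Thr) → ACG (Thr) — synonymous.
Codon 6: ATC (Ile) → AAC (Asn) — missense.
Codon 7: TGC (Cys) → GGC (Gly) — missense.
Codon 8: AAC (Asn) → AAG (Lys) — missense.
Synonymous: 1 of 4.

1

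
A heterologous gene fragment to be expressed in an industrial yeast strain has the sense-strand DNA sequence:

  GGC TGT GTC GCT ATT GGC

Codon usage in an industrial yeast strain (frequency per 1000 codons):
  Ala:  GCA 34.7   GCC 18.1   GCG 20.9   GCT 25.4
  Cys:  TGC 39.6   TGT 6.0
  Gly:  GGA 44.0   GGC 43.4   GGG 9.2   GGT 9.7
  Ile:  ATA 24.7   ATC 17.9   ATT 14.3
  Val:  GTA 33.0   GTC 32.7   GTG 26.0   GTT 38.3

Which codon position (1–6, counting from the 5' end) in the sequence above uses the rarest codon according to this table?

Codon 1 GGC (Gly): 43.4 per 1000.
Codon 2 TGT (Cys): 6.0 per 1000.
Codon 3 GTC (Val): 32.7 per 1000.
Codon 4 GCT (Ala): 25.4 per 1000.
Codon 5 ATT (Ile): 14.3 per 1000.
Codon 6 GGC (Gly): 43.4 per 1000.
Lowest frequency is 6.0 at codon 2.

2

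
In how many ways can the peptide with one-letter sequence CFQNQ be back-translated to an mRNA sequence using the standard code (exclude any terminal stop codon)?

Cys: 2 codons.
Phe: 2 codons.
Gln: 2 codons.
Asn: 2 codons.
Gln: 2 codons.
2 × 2 × 2 × 2 × 2 = 32.

32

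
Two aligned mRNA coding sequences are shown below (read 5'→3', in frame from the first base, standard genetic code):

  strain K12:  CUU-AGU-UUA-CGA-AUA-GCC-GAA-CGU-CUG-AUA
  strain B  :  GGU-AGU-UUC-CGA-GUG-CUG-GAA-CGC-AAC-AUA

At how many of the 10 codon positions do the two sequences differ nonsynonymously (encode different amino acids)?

5

Codon 1: CUU Leu / GGU Gly — nonsynonymous.
Codon 2: AGU Ser / AGU Ser — identical.
Codon 3: UUA Leu / UUC Phe — nonsynonymous.
Codon 4: CGA Arg / CGA Arg — identical.
Codon 5: AUA Ile / GUG Val — nonsynonymous.
Codon 6: GCC Ala / CUG Leu — nonsynonymous.
Codon 7: GAA Glu / GAA Glu — identical.
Codon 8: CGU Arg / CGC Arg — synonymous.
Codon 9: CUG Leu / AAC Asn — nonsynonymous.
Codon 10: AUA Ile / AUA Ile — identical.
Nonsynonymous differences: 5.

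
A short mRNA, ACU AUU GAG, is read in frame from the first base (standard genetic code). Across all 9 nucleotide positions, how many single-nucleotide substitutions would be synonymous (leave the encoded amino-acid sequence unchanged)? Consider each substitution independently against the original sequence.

Codon 1 (ACU, Thr): 3 synonymous substitutions.
Codon 2 (AUU, Ile): 2 synonymous substitutions.
Codon 3 (GAG, Glu): 1 synonymous substitution.
Total: 3 + 2 + 1 = 6.

6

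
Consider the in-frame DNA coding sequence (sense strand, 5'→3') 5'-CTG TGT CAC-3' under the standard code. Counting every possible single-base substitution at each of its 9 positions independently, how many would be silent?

Codon 1 (CTG, Leu): 4 synonymous substitutions.
Codon 2 (TGT, Cys): 1 synonymous substitution.
Codon 3 (CAC, His): 1 synonymous substitution.
Total: 4 + 1 + 1 = 6.

6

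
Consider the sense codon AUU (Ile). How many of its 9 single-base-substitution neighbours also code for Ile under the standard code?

2

Position 1: none → 0 synonymous.
Position 2: none → 0 synonymous.
Position 3: AUC, AUA → 2 synonymous.
Total: 0 + 0 + 2 = 2.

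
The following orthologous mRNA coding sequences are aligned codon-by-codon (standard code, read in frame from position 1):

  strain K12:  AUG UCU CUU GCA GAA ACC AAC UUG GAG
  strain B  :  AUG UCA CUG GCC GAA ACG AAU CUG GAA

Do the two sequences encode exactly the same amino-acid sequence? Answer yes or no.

yes

Codon 1: AUG Met / AUG Met — identical.
Codon 2: UCU Ser / UCA Ser — synonymous.
Codon 3: CUU Leu / CUG Leu — synonymous.
Codon 4: GCA Ala / GCC Ala — synonymous.
Codon 5: GAA Glu / GAA Glu — identical.
Codon 6: ACC Thr / ACG Thr — synonymous.
Codon 7: AAC Asn / AAU Asn — synonymous.
Codon 8: UUG Leu / CUG Leu — synonymous.
Codon 9: GAG Glu / GAA Glu — synonymous.
Nonsynonymous differences: 0 → same protein.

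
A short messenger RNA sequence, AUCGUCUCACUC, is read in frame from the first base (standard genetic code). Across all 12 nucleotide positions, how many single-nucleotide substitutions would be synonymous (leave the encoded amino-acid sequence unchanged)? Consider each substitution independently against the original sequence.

11

Codon 1 (AUC, Ile): 2 synonymous substitutions.
Codon 2 (GUC, Val): 3 synonymous substitutions.
Codon 3 (UCA, Ser): 3 synonymous substitutions.
Codon 4 (CUC, Leu): 3 synonymous substitutions.
Total: 2 + 3 + 3 + 3 = 11.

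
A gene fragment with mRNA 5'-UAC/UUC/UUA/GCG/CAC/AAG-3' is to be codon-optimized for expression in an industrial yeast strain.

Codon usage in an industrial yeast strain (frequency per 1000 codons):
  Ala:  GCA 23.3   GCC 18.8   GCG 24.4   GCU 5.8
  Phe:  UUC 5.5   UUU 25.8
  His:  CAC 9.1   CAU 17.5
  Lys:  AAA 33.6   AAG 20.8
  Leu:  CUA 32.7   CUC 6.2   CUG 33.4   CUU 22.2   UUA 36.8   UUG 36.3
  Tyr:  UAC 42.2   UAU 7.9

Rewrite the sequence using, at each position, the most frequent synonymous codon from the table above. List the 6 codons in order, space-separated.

UAC UUU UUA GCG CAU AAA

Codon 1 (Tyr): best is UAC at 42.2.
Codon 2 (Phe): best is UUU at 25.8.
Codon 3 (Leu): best is UUA at 36.8.
Codon 4 (Ala): best is GCG at 24.4.
Codon 5 (His): best is CAU at 17.5.
Codon 6 (Lys): best is AAA at 33.6.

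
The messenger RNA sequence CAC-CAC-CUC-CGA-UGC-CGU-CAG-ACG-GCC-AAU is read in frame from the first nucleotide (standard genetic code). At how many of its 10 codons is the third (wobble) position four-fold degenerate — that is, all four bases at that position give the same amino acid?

5

Codon 1 CAC (His): third position 2-fold.
Codon 2 CAC (His): third position 2-fold.
Codon 3 CUC (Leu): third position 4-fold.
Codon 4 CGA (Arg): third position 4-fold.
Codon 5 UGC (Cys): third position 2-fold.
Codon 6 CGU (Arg): third position 4-fold.
Codon 7 CAG (Gln): third position 2-fold.
Codon 8 ACG (Thr): third position 4-fold.
Codon 9 GCC (Ala): third position 4-fold.
Codon 10 AAU (Asn): third position 2-fold.
Four-fold degenerate third positions: 5.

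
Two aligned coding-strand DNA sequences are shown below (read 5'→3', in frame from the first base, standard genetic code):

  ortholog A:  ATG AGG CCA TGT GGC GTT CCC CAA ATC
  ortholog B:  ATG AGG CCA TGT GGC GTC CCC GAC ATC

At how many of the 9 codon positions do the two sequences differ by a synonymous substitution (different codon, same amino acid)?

Codon 1: ATG Met / ATG Met — identical.
Codon 2: AGG Arg / AGG Arg — identical.
Codon 3: CCA Pro / CCA Pro — identical.
Codon 4: TGT Cys / TGT Cys — identical.
Codon 5: GGC Gly / GGC Gly — identical.
Codon 6: GTT Val / GTC Val — synonymous.
Codon 7: CCC Pro / CCC Pro — identical.
Codon 8: CAA Gln / GAC Asp — nonsynonymous.
Codon 9: ATC Ile / ATC Ile — identical.
Synonymous differences: 1.

1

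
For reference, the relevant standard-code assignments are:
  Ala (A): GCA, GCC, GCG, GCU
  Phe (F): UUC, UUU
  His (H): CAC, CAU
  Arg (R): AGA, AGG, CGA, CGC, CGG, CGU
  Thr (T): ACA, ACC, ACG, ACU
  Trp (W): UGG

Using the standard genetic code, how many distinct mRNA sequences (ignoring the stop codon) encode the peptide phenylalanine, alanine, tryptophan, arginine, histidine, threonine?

Phe: 2 codons.
Ala: 4 codons.
Trp: 1 codon.
Arg: 6 codons.
His: 2 codons.
Thr: 4 codons.
2 × 4 × 1 × 6 × 2 × 4 = 384.

384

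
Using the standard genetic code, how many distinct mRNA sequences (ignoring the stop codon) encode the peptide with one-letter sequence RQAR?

Arg: 6 codons.
Gln: 2 codons.
Ala: 4 codons.
Arg: 6 codons.
6 × 2 × 4 × 6 = 288.

288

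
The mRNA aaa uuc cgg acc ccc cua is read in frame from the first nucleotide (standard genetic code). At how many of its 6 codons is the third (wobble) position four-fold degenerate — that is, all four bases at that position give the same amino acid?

4

Codon 1 AAA (Lys): third position 2-fold.
Codon 2 UUC (Phe): third position 2-fold.
Codon 3 CGG (Arg): third position 4-fold.
Codon 4 ACC (Thr): third position 4-fold.
Codon 5 CCC (Pro): third position 4-fold.
Codon 6 CUA (Leu): third position 4-fold.
Four-fold degenerate third positions: 4.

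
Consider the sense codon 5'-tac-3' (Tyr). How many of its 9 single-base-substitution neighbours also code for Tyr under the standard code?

1

Position 1: none → 0 synonymous.
Position 2: none → 0 synonymous.
Position 3: TAT → 1 synonymous.
Total: 0 + 0 + 1 = 1.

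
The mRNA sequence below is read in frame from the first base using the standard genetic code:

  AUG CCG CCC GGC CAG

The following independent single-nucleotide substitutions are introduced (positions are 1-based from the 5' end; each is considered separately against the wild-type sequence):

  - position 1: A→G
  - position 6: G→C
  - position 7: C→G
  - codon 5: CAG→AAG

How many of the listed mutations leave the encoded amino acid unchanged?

1

Codon 1: AUG (Met) → GUG (Val) — missense.
Codon 2: CCG (Pro) → CCC (Pro) — synonymous.
Codon 3: CCC (Pro) → GCC (Ala) — missense.
Codon 5: CAG (Gln) → AAG (Lys) — missense.
Synonymous: 1 of 4.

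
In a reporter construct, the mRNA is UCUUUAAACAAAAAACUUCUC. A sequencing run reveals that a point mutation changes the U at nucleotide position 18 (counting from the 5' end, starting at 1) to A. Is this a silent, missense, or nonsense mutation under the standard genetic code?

silent

Position 18 falls in codon 6: CUU → Leu.
After the substitution the codon is CUA → Leu.
Both encode Leu, so the change is synonymous.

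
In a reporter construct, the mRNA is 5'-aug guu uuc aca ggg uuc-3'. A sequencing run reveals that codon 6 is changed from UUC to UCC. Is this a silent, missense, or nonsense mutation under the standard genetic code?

missense

Position 17 falls in codon 6: UUC → Phe.
After the substitution the codon is UCC → Ser.
Phe ≠ Ser, so this is a missense mutation.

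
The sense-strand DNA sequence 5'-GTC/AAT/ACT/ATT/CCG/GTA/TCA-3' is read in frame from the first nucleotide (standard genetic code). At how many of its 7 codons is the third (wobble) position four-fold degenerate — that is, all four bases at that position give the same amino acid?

Codon 1 GTC (Val): third position 4-fold.
Codon 2 AAT (Asn): third position 2-fold.
Codon 3 ACT (Thr): third position 4-fold.
Codon 4 ATT (Ile): third position 3-fold.
Codon 5 CCG (Pro): third position 4-fold.
Codon 6 GTA (Val): third position 4-fold.
Codon 7 TCA (Ser): third position 4-fold.
Four-fold degenerate third positions: 5.

5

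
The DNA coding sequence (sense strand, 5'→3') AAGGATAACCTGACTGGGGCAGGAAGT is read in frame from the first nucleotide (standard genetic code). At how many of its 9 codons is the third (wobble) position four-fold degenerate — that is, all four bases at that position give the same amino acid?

5

Codon 1 AAG (Lys): third position 2-fold.
Codon 2 GAT (Asp): third position 2-fold.
Codon 3 AAC (Asn): third position 2-fold.
Codon 4 CTG (Leu): third position 4-fold.
Codon 5 ACT (Thr): third position 4-fold.
Codon 6 GGG (Gly): third position 4-fold.
Codon 7 GCA (Ala): third position 4-fold.
Codon 8 GGA (Gly): third position 4-fold.
Codon 9 AGT (Ser): third position 2-fold.
Four-fold degenerate third positions: 5.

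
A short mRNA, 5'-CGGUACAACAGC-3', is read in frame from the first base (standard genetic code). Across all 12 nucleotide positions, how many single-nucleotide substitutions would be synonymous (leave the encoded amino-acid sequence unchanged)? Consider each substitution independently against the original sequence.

Codon 1 (CGG, Arg): 4 synonymous substitutions.
Codon 2 (UAC, Tyr): 1 synonymous substitution.
Codon 3 (AAC, Asn): 1 synonymous substitution.
Codon 4 (AGC, Ser): 1 synonymous substitution.
Total: 4 + 1 + 1 + 1 = 7.

7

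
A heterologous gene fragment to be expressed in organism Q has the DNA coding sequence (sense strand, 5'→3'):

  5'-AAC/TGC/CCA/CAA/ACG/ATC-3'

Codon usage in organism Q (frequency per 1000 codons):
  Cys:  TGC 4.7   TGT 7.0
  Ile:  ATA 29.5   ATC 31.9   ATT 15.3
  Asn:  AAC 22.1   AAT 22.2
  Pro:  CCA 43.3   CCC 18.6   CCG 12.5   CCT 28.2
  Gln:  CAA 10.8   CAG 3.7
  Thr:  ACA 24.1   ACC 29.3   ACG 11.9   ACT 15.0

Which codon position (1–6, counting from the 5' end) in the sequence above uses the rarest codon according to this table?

2

Codon 1 AAC (Asn): 22.1 per 1000.
Codon 2 TGC (Cys): 4.7 per 1000.
Codon 3 CCA (Pro): 43.3 per 1000.
Codon 4 CAA (Gln): 10.8 per 1000.
Codon 5 ACG (Thr): 11.9 per 1000.
Codon 6 ATC (Ile): 31.9 per 1000.
Lowest frequency is 4.7 at codon 2.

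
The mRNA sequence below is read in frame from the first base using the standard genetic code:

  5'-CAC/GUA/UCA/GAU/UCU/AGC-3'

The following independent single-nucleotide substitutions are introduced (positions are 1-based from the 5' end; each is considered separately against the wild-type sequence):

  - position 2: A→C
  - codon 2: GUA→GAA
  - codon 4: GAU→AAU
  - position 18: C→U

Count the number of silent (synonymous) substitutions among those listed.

1

Codon 1: CAC (His) → CCC (Pro) — missense.
Codon 2: GUA (Val) → GAA (Glu) — missense.
Codon 4: GAU (Asp) → AAU (Asn) — missense.
Codon 6: AGC (Ser) → AGU (Ser) — synonymous.
Synonymous: 1 of 4.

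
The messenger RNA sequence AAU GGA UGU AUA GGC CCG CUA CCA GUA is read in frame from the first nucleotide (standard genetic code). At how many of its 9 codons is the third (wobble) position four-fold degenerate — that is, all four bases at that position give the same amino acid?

Codon 1 AAU (Asn): third position 2-fold.
Codon 2 GGA (Gly): third position 4-fold.
Codon 3 UGU (Cys): third position 2-fold.
Codon 4 AUA (Ile): third position 3-fold.
Codon 5 GGC (Gly): third position 4-fold.
Codon 6 CCG (Pro): third position 4-fold.
Codon 7 CUA (Leu): third position 4-fold.
Codon 8 CCA (Pro): third position 4-fold.
Codon 9 GUA (Val): third position 4-fold.
Four-fold degenerate third positions: 6.

6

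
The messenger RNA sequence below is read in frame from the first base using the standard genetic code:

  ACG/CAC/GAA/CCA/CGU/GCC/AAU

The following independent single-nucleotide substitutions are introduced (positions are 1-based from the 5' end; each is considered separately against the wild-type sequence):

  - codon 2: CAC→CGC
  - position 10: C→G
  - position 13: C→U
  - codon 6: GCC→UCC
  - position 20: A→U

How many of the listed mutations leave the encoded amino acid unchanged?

0

Codon 2: CAC (His) → CGC (Arg) — missense.
Codon 4: CCA (Pro) → GCA (Ala) — missense.
Codon 5: CGU (Arg) → UGU (Cys) — missense.
Codon 6: GCC (Ala) → UCC (Ser) — missense.
Codon 7: AAU (Asn) → AUU (Ile) — missense.
Synonymous: 0 of 5.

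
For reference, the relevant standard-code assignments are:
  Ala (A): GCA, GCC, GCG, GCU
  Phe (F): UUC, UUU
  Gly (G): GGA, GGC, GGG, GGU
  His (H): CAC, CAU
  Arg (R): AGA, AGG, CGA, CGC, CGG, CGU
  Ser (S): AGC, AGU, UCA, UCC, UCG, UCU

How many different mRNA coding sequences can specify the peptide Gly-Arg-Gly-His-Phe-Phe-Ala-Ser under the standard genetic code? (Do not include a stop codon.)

Gly: 4 codons.
Arg: 6 codons.
Gly: 4 codons.
His: 2 codons.
Phe: 2 codons.
Phe: 2 codons.
Ala: 4 codons.
Ser: 6 codons.
4 × 6 × 4 × 2 × 2 × 2 × 4 × 6 = 18432.

18432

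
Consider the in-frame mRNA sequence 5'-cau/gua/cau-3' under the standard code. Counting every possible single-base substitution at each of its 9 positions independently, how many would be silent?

5

Codon 1 (CAU, His): 1 synonymous substitution.
Codon 2 (GUA, Val): 3 synonymous substitutions.
Codon 3 (CAU, His): 1 synonymous substitution.
Total: 1 + 3 + 1 = 5.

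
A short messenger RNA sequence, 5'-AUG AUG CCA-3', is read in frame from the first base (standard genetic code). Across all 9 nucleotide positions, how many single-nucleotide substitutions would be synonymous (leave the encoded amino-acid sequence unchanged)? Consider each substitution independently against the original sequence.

Codon 1 (AUG, Met): 0 synonymous substitutions.
Codon 2 (AUG, Met): 0 synonymous substitutions.
Codon 3 (CCA, Pro): 3 synonymous substitutions.
Total: 0 + 0 + 3 = 3.

3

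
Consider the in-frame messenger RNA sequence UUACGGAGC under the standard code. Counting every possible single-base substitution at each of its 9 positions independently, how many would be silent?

7

Codon 1 (UUA, Leu): 2 synonymous substitutions.
Codon 2 (CGG, Arg): 4 synonymous substitutions.
Codon 3 (AGC, Ser): 1 synonymous substitution.
Total: 2 + 4 + 1 = 7.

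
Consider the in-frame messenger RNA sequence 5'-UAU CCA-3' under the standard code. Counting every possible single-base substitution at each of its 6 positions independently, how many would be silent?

Codon 1 (UAU, Tyr): 1 synonymous substitution.
Codon 2 (CCA, Pro): 3 synonymous substitutions.
Total: 1 + 3 = 4.

4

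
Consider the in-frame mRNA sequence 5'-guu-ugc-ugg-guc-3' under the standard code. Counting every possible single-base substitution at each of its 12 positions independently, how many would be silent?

7

Codon 1 (GUU, Val): 3 synonymous substitutions.
Codon 2 (UGC, Cys): 1 synonymous substitution.
Codon 3 (UGG, Trp): 0 synonymous substitutions.
Codon 4 (GUC, Val): 3 synonymous substitutions.
Total: 3 + 1 + 0 + 3 = 7.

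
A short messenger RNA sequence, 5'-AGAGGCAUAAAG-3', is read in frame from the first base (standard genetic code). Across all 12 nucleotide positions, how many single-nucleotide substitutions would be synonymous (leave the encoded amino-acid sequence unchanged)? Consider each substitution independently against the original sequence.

8

Codon 1 (AGA, Arg): 2 synonymous substitutions.
Codon 2 (GGC, Gly): 3 synonymous substitutions.
Codon 3 (AUA, Ile): 2 synonymous substitutions.
Codon 4 (AAG, Lys): 1 synonymous substitution.
Total: 2 + 3 + 2 + 1 = 8.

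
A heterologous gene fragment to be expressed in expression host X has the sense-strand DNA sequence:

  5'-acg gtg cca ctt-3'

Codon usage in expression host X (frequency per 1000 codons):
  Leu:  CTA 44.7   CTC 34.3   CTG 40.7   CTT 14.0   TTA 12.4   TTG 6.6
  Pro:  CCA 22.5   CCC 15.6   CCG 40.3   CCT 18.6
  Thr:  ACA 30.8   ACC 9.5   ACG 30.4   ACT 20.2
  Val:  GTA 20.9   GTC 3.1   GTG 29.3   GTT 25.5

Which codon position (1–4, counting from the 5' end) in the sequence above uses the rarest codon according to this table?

Codon 1 ACG (Thr): 30.4 per 1000.
Codon 2 GTG (Val): 29.3 per 1000.
Codon 3 CCA (Pro): 22.5 per 1000.
Codon 4 CTT (Leu): 14.0 per 1000.
Lowest frequency is 14.0 at codon 4.

4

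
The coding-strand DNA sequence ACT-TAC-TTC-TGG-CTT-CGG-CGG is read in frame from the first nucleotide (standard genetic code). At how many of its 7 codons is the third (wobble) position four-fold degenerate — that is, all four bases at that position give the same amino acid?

Codon 1 ACT (Thr): third position 4-fold.
Codon 2 TAC (Tyr): third position 2-fold.
Codon 3 TTC (Phe): third position 2-fold.
Codon 4 TGG (Trp): third position 1-fold.
Codon 5 CTT (Leu): third position 4-fold.
Codon 6 CGG (Arg): third position 4-fold.
Codon 7 CGG (Arg): third position 4-fold.
Four-fold degenerate third positions: 4.

4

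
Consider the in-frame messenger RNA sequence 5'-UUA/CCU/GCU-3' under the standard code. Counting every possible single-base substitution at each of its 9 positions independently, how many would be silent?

Codon 1 (UUA, Leu): 2 synonymous substitutions.
Codon 2 (CCU, Pro): 3 synonymous substitutions.
Codon 3 (GCU, Ala): 3 synonymous substitutions.
Total: 2 + 3 + 3 = 8.

8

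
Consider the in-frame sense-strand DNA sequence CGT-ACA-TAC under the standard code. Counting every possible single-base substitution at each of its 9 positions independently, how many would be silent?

Codon 1 (CGT, Arg): 3 synonymous substitutions.
Codon 2 (ACA, Thr): 3 synonymous substitutions.
Codon 3 (TAC, Tyr): 1 synonymous substitution.
Total: 3 + 3 + 1 = 7.

7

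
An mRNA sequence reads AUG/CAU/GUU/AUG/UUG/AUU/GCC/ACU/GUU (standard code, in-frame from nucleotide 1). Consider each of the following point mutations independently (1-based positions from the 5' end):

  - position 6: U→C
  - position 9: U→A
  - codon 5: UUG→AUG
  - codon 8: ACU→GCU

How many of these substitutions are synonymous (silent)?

2

Codon 2: CAU (His) → CAC (His) — synonymous.
Codon 3: GUU (Val) → GUA (Val) — synonymous.
Codon 5: UUG (Leu) → AUG (Met) — missense.
Codon 8: ACU (Thr) → GCU (Ala) — missense.
Synonymous: 2 of 4.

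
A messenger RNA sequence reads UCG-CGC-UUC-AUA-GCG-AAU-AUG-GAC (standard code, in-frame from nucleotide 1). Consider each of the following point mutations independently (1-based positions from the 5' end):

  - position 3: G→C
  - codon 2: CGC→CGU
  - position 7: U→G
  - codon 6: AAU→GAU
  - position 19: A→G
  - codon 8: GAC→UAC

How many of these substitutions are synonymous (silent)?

2

Codon 1: UCG (Ser) → UCC (Ser) — synonymous.
Codon 2: CGC (Arg) → CGU (Arg) — synonymous.
Codon 3: UUC (Phe) → GUC (Val) — missense.
Codon 6: AAU (Asn) → GAU (Asp) — missense.
Codon 7: AUG (Met) → GUG (Val) — missense.
Codon 8: GAC (Asp) → UAC (Tyr) — missense.
Synonymous: 2 of 6.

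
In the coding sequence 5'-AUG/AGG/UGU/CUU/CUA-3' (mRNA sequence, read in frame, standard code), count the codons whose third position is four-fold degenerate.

Codon 1 AUG (Met): third position 1-fold.
Codon 2 AGG (Arg): third position 2-fold.
Codon 3 UGU (Cys): third position 2-fold.
Codon 4 CUU (Leu): third position 4-fold.
Codon 5 CUA (Leu): third position 4-fold.
Four-fold degenerate third positions: 2.

2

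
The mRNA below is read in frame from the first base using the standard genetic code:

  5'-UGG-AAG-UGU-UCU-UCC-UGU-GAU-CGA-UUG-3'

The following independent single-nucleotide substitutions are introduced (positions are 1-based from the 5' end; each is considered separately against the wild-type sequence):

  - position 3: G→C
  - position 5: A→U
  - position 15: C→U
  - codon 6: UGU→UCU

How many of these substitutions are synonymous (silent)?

Codon 1: UGG (Trp) → UGC (Cys) — missense.
Codon 2: AAG (Lys) → AUG (Met) — missense.
Codon 5: UCC (Ser) → UCU (Ser) — synonymous.
Codon 6: UGU (Cys) → UCU (Ser) — missense.
Synonymous: 1 of 4.

1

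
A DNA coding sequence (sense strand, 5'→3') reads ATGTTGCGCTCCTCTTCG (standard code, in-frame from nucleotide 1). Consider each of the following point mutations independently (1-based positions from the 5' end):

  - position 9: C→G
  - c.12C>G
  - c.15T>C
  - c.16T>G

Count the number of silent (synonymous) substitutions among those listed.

3

Codon 3: CGC (Arg) → CGG (Arg) — synonymous.
Codon 4: TCC (Ser) → TCG (Ser) — synonymous.
Codon 5: TCT (Ser) → TCC (Ser) — synonymous.
Codon 6: TCG (Ser) → GCG (Ala) — missense.
Synonymous: 3 of 4.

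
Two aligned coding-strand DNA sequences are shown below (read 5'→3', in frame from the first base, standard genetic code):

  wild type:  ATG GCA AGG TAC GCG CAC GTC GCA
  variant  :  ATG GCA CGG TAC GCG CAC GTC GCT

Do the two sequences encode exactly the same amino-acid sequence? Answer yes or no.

Codon 1: ATG Met / ATG Met — identical.
Codon 2: GCA Ala / GCA Ala — identical.
Codon 3: AGG Arg / CGG Arg — synonymous.
Codon 4: TAC Tyr / TAC Tyr — identical.
Codon 5: GCG Ala / GCG Ala — identical.
Codon 6: CAC His / CAC His — identical.
Codon 7: GTC Val / GTC Val — identical.
Codon 8: GCA Ala / GCT Ala — synonymous.
Nonsynonymous differences: 0 → same protein.

yes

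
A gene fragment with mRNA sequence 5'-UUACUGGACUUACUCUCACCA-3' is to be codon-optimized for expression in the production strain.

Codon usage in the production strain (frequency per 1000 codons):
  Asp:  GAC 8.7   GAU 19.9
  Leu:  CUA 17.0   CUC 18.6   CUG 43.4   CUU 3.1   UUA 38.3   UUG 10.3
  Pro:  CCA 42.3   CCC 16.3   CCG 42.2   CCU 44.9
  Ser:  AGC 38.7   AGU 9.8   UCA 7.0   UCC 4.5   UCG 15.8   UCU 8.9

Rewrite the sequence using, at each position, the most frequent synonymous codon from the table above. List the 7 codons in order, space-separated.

Codon 1 (Leu): best is CUG at 43.4.
Codon 2 (Leu): best is CUG at 43.4.
Codon 3 (Asp): best is GAU at 19.9.
Codon 4 (Leu): best is CUG at 43.4.
Codon 5 (Leu): best is CUG at 43.4.
Codon 6 (Ser): best is AGC at 38.7.
Codon 7 (Pro): best is CCU at 44.9.

CUG CUG GAU CUG CUG AGC CCU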